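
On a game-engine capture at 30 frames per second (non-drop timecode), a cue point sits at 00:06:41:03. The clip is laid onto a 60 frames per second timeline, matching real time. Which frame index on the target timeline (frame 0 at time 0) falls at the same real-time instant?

Source frame index: (0×3600 + 6×60 + 41) × 30 + 3 = 12033.
Real time: 12033 / (30) = 4011/10 s.
Target frame: (4011/10) × (60) = 24066.

frame 24066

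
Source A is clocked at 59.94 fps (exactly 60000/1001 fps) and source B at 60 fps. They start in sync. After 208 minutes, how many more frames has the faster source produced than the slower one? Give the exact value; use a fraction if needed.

57600/77 frames

208 min = 12480 s.
A emits 60000/1001 × 12480 = 57600000/77 frames; B emits 60 × 12480 = 748800.
Difference = 57600/77 frames (≈ 748.0519); B is ahead of A.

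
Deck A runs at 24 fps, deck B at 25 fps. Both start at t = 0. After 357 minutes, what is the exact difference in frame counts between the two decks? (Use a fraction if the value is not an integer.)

21420 frames

357 min = 21420 s.
A emits 24 × 21420 = 514080 frames; B emits 25 × 21420 = 535500.
Difference = 21420 frames; B is ahead of A.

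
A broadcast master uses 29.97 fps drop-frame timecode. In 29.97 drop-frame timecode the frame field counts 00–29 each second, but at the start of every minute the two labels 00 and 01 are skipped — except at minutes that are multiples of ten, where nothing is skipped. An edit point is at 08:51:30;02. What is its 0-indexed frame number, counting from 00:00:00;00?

955746

Complete 10-minute blocks: 53, each 17982 frames → 953046.
Remaining 1 whole minute in the current block: 1800 + 0 × 1798 = 1800 frames.
Within the current minute: 30 × 30 + 2 − 2 = 900 (labels ;00/;01 skipped at this minute). Total = 953046 + 1800 + 900 = 955746.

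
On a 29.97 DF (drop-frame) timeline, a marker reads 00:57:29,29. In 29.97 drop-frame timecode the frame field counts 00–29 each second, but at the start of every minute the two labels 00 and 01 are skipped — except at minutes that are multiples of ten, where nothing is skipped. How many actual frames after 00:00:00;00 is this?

As if non-drop at 30 labels/s: (0 × 3600 + 57 × 60 + 29) × 30 + 29 = 103499.
Minute boundaries passed: 57; those not divisible by 10: 57 − 5 = 52; dropped labels = 2 × 52 = 104.
Actual frame index = 103499 − 104 = 103395.

103395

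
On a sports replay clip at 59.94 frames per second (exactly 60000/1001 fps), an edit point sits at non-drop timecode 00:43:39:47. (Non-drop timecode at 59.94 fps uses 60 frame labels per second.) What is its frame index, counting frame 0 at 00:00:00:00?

Total seconds to the label: (0 × 3600 + 43 × 60 + 39) = 2619.
Frame index = 2619 × 60 + 47 = 157187.

157187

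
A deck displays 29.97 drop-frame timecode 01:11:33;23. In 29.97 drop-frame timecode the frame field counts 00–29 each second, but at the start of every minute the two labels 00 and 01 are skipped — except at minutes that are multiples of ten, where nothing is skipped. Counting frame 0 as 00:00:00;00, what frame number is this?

Complete 10-minute blocks: 7, each 17982 frames → 125874.
Remaining 1 whole minute in the current block: 1800 + 0 × 1798 = 1800 frames.
Within the current minute: 33 × 30 + 23 − 2 = 1011 (labels ;00/;01 skipped at this minute). Total = 125874 + 1800 + 1011 = 128685.

128685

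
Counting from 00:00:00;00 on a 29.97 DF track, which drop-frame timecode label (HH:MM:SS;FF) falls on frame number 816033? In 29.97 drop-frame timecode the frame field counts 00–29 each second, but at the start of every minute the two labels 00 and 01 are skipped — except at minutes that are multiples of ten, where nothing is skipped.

Ten DF minutes hold 17982 frames, so frame 816033 lies in block 45 (frames 809190–827171) with 6843 frames into that block.
The block's first minute is 1800 frames and the rest 1798 each; 6843 frames reaches minute 3, so 45 × 18 + 3 × 2 = 816 labels have been skipped so far.
Adding those back, label number 816033 + 816 = 816849 at 30 labels/s is 27228 s + 9 f = 7 h 33 min 48 s frame 9, i.e. 07:33:48;09.

07:33:48;09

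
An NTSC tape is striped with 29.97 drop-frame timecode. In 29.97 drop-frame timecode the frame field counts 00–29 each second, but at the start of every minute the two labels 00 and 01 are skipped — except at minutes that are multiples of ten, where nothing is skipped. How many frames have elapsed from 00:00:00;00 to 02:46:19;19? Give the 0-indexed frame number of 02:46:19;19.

Complete 10-minute blocks: 16, each 17982 frames → 287712.
Remaining 6 whole minutes in the current block: 1800 + 5 × 1798 = 10790 frames.
Within the current minute: 19 × 30 + 19 − 2 = 587 (labels ;00/;01 skipped at this minute). Total = 287712 + 10790 + 587 = 299089.

299089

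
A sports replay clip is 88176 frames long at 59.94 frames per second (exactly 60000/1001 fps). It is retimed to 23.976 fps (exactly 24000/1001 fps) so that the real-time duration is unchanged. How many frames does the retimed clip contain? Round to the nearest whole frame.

35270 frames

Frames at target rate = 88176 × (24000/1001) / (60000/1001) = 176352/5 ≈ 35270.400.
Nearest whole frame: 35270.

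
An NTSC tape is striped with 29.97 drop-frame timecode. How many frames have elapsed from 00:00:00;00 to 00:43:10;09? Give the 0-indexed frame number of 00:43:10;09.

77631

Complete 10-minute blocks: 4, each 17982 frames → 71928.
Remaining 3 whole minutes in the current block: 1800 + 2 × 1798 = 5396 frames.
Within the current minute: 10 × 30 + 9 − 2 = 307 (labels ;00/;01 skipped at this minute). Total = 71928 + 5396 + 307 = 77631.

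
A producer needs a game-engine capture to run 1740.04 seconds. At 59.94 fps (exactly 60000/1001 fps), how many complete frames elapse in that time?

104298 frames

Frames = 1740.04 × 60000/1001 = 104402400/1001 ≈ 104298.1019.
Complete frames: 104298.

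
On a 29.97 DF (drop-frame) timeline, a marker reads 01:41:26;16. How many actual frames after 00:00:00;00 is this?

182414

Complete 10-minute blocks: 10, each 17982 frames → 179820.
Remaining 1 whole minute in the current block: 1800 + 0 × 1798 = 1800 frames.
Within the current minute: 26 × 30 + 16 − 2 = 794 (labels ;00/;01 skipped at this minute). Total = 179820 + 1800 + 794 = 182414.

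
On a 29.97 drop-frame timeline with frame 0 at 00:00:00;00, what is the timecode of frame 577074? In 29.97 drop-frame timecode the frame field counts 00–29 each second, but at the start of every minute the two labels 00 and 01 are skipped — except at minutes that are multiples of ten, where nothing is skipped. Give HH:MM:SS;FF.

05:20:55;00

Each 10-minute DF block holds 10 × 60 × 30 − 9 × 2 = 17982 frames. 577074 ÷ 17982 → 32 full blocks, remainder 1650.
Within the partial block the first minute is 1800 frames and each further minute 1798, so 0 further minute boundaries passed. Total skipped labels = 18 × 32 + 2 × 0 = 576.
Non-drop label index = 577074 + 576 = 577650; at 30 labels/s that is 05:20:55:00, i.e. DF 05:20:55;00.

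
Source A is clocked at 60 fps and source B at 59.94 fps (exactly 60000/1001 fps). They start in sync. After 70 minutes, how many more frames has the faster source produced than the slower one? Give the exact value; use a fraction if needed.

70 min = 4200 s.
A emits 60 × 4200 = 252000 frames; B emits 60000/1001 × 4200 = 36000000/143.
Difference = 36000/143 frames (≈ 251.7483); B is behind A.

36000/143 frames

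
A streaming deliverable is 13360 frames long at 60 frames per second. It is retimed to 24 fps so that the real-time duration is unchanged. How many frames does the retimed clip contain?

5344 frames

Target frames = source frames × (target rate / source rate) = 13360 × (24)/(60) = 13360 × 2/5 = 5344.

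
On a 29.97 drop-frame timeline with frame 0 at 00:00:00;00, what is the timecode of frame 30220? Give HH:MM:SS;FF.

Ten DF minutes hold 17982 frames, so frame 30220 lies in block 1 (frames 17982–35963) with 12238 frames into that block.
The block's first minute is 1800 frames and the rest 1798 each; 12238 frames reaches minute 6, so 1 × 18 + 6 × 2 = 30 labels have been skipped so far.
Adding those back, label number 30220 + 30 = 30250 at 30 labels/s is 1008 s + 10 f = 0 h 16 min 48 s frame 10, i.e. 00:16:48;10.

00:16:48;10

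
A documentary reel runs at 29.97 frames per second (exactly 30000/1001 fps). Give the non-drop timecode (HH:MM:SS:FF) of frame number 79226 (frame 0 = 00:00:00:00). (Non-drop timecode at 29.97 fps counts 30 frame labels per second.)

79226 ÷ 30 = 2640 full seconds, remainder 26 frames.
2640 s = 0 h 44 min 0 s.
Timecode: 00:44:00:26.

00:44:00:26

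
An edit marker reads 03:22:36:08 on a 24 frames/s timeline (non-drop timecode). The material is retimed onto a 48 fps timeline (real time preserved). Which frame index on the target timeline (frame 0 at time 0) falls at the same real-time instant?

Source frame index: (3×3600 + 22×60 + 36) × 24 + 8 = 291752.
Real time: 291752 / (24) = 36469/3 s.
Target frame: (36469/3) × (48) = 583504.

frame 583504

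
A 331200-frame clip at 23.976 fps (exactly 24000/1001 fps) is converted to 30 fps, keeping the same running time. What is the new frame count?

414414 frames

Target frames = source frames × (target rate / source rate) = 331200 × (30)/(24000/1001) = 331200 × 1001/800 = 414414.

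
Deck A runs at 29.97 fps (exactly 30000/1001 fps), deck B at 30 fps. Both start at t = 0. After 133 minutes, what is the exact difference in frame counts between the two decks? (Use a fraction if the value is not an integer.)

133 min = 7980 s.
A emits 30000/1001 × 7980 = 34200000/143 frames; B emits 30 × 7980 = 239400.
Difference = 34200/143 frames (≈ 239.1608); B is ahead of A.

34200/143 frames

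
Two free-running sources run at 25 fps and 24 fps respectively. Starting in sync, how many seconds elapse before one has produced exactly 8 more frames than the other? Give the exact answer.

8 seconds

The gap grows by |24 − 25| = 1 frame per second.
Time for a 8-frame gap: 8 ÷ (1) = 8 s.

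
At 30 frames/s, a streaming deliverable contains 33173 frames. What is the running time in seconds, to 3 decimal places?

1105.767 seconds

Running time = 33173 × 1/30 = 33173/30 s ≈ 1105.767 s.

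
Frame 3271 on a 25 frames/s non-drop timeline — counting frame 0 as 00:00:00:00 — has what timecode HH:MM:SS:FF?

3271 ÷ 25 = 130 full seconds, remainder 21 frames.
130 s = 0 h 2 min 10 s.
Timecode: 00:02:10:21.

00:02:10:21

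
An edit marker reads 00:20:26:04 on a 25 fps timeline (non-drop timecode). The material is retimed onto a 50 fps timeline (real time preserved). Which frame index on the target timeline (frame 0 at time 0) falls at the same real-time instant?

Source frame index: (0×3600 + 20×60 + 26) × 25 + 4 = 30654.
Real time: 30654 / (25) = 30654/25 s.
Target frame: (30654/25) × (50) = 61308.

frame 61308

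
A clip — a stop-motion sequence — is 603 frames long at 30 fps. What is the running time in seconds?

Running time = 603 / (30) = 20.1 s.

20.1 seconds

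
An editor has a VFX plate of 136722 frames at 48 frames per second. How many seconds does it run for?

Running time = 136722 / (48) = 2848.375 s.

2848.375 seconds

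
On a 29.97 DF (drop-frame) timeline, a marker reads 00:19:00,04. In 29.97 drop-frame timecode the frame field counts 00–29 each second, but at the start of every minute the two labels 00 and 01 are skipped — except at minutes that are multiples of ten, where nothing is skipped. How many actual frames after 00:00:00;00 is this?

34168

As if non-drop at 30 labels/s: (0 × 3600 + 19 × 60 + 0) × 30 + 4 = 34204.
Minute boundaries passed: 19; those not divisible by 10: 19 − 1 = 18; dropped labels = 2 × 18 = 36.
Actual frame index = 34204 − 36 = 34168.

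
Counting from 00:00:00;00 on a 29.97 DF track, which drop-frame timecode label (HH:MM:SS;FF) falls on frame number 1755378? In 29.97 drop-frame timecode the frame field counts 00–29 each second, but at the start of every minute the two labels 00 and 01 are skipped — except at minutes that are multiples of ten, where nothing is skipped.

Each 10-minute DF block holds 10 × 60 × 30 − 9 × 2 = 17982 frames. 1755378 ÷ 17982 → 97 full blocks, remainder 11124.
Within the partial block the first minute is 1800 frames and each further minute 1798, so 6 further minute boundaries passed. Total skipped labels = 18 × 97 + 2 × 6 = 1758.
Non-drop label index = 1755378 + 1758 = 1757136; at 30 labels/s that is 16:16:11:06, i.e. DF 16:16:11;06.

16:16:11;06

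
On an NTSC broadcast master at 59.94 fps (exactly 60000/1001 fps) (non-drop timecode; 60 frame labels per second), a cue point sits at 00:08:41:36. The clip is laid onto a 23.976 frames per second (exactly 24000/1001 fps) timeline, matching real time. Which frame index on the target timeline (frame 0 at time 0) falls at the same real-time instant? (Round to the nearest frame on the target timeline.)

frame 12518

Source frame index: (0×3600 + 8×60 + 41) × 60 + 36 = 31296.
Real time: 31296 / (60000/1001) = 326326/625 s.
Target frame: (326326/625) × (24000/1001) = 62592/5 ≈ 12518.400 → 12518.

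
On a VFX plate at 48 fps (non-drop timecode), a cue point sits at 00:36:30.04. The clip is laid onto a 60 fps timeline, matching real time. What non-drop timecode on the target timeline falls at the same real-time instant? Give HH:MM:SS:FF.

00:36:30:05

Source frame index: (0×3600 + 36×60 + 30) × 48 + 4 = 105124.
Real time: 105124 / (48) = 26281/12 s.
Target frame: (26281/12) × (60) = 131405.
At 60 labels/s: frame 131405 → 00:36:30:05.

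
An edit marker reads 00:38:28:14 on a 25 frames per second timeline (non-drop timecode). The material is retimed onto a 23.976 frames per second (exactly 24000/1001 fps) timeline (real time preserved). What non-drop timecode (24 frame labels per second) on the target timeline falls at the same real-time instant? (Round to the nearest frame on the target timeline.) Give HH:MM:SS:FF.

Source frame index: (0×3600 + 38×60 + 28) × 25 + 14 = 57714.
Real time: 57714 / (25) = 57714/25 s.
Target frame: (57714/25) × (24000/1001) = 55405440/1001 ≈ 55350.090 → 55350.
At 24 labels/s: frame 55350 → 00:38:26:06.

00:38:26:06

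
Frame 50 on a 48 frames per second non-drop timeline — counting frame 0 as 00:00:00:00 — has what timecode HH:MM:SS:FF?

00:00:01:02

50 ÷ 48 = 1 full seconds, remainder 2 frames.
1 s = 0 h 0 min 1 s.
Timecode: 00:00:01:02.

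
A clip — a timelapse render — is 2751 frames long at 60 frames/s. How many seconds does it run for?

45.85 seconds

Running time = 2751 / (60) = 45.85 s.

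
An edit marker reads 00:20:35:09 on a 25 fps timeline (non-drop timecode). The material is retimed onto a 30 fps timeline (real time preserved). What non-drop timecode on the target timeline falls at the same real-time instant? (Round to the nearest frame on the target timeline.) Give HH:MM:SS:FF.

Source frame index: (0×3600 + 20×60 + 35) × 25 + 9 = 30884.
Real time: 30884 / (25) = 30884/25 s.
Target frame: (30884/25) × (30) = 185304/5 ≈ 37060.800 → 37061.
At 30 labels/s: frame 37061 → 00:20:35:11.

00:20:35:11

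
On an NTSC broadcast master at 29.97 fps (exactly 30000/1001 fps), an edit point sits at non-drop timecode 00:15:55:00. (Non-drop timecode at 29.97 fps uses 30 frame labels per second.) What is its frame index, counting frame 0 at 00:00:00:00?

Total seconds to the label: (0 × 3600 + 15 × 60 + 55) = 955.
Frame index = 955 × 30 + 0 = 28650.

frame 28650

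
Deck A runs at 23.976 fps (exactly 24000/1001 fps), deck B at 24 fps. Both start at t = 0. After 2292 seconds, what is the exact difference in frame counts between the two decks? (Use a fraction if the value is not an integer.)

A emits 24000/1001 × 2292 = 55008000/1001 frames; B emits 24 × 2292 = 55008.
Difference = 55008/1001 frames (≈ 54.9530); B is ahead of A.

55008/1001 frames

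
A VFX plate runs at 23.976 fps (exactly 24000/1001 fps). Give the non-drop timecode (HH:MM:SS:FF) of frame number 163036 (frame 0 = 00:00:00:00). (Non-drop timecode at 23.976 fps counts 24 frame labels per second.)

163036 ÷ 24 = 6793 full seconds, remainder 4 frames.
6793 s = 1 h 53 min 13 s.
Timecode: 01:53:13:04.

01:53:13:04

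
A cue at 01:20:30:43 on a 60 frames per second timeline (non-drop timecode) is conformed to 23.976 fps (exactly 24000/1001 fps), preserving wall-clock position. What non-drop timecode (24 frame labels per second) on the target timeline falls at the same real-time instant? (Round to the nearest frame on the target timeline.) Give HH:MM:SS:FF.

Source frame index: (1×3600 + 20×60 + 30) × 60 + 43 = 289843.
Real time: 289843 / (60) = 289843/60 s.
Target frame: (289843/60) × (24000/1001) = 115937200/1001 ≈ 115821.379 → 115821.
At 24 labels/s: frame 115821 → 01:20:25:21.

01:20:25:21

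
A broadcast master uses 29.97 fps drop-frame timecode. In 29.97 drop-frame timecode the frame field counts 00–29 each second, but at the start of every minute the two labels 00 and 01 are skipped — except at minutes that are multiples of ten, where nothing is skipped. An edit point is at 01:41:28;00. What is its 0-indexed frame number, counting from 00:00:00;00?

As if non-drop at 30 labels/s: (1 × 3600 + 41 × 60 + 28) × 30 + 0 = 182640.
Minute boundaries passed: 101; those not divisible by 10: 101 − 10 = 91; dropped labels = 2 × 91 = 182.
Actual frame index = 182640 − 182 = 182458.

182458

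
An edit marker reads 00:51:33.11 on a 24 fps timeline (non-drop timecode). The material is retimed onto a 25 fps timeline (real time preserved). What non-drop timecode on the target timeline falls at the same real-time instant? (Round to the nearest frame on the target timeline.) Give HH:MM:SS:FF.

00:51:33:11

Source frame index: (0×3600 + 51×60 + 33) × 24 + 11 = 74243.
Real time: 74243 / (24) = 74243/24 s.
Target frame: (74243/24) × (25) = 1856075/24 ≈ 77336.458 → 77336.
At 25 labels/s: frame 77336 → 00:51:33:11.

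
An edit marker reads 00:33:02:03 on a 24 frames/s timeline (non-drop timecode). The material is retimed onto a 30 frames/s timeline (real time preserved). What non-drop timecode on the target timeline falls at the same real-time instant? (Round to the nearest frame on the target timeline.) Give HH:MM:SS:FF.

00:33:02:04

Source frame index: (0×3600 + 33×60 + 2) × 24 + 3 = 47571.
Real time: 47571 / (24) = 15857/8 s.
Target frame: (15857/8) × (30) = 237855/4 ≈ 59463.750 → 59464.
At 30 labels/s: frame 59464 → 00:33:02:04.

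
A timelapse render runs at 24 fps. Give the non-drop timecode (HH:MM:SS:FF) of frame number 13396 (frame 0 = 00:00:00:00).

13396 ÷ 24 = 558 full seconds, remainder 4 frames.
558 s = 0 h 9 min 18 s.
Timecode: 00:09:18:04.

00:09:18:04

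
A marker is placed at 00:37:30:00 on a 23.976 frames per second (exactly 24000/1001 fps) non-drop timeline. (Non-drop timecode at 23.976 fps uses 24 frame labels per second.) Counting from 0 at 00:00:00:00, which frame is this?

Total seconds to the label: (0 × 3600 + 37 × 60 + 30) = 2250.
Frame index = 2250 × 24 + 0 = 54000.

54000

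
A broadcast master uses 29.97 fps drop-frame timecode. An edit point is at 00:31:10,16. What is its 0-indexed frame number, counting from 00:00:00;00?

56060

Complete 10-minute blocks: 3, each 17982 frames → 53946.
Remaining 1 whole minute in the current block: 1800 + 0 × 1798 = 1800 frames.
Within the current minute: 10 × 30 + 16 − 2 = 314 (labels ;00/;01 skipped at this minute). Total = 53946 + 1800 + 314 = 56060.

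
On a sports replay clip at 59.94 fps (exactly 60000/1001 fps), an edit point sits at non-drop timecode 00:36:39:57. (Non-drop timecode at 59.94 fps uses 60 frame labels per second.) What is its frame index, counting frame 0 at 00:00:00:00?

Total seconds to the label: (0 × 3600 + 36 × 60 + 39) = 2199.
Frame index = 2199 × 60 + 57 = 131997.

frame 131997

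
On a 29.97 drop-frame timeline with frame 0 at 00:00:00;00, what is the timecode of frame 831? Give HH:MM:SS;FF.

Ten DF minutes hold 17982 frames, so frame 831 lies in block 0 (frames 0–17981) with 831 frames into that block.
The block's first minute is 1800 frames and the rest 1798 each; 831 frames reaches minute 0, so 0 × 18 + 0 × 2 = 0 labels have been skipped so far.
Adding those back, label number 831 + 0 = 831 at 30 labels/s is 27 s + 21 f = 0 h 0 min 27 s frame 21, i.e. 00:00:27;21.

00:00:27;21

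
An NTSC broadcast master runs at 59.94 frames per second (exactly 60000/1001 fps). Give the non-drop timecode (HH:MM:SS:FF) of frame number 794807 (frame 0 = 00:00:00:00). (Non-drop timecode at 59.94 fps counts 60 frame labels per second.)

794807 ÷ 60 = 13246 full seconds, remainder 47 frames.
13246 s = 3 h 40 min 46 s.
Timecode: 03:40:46:47.

03:40:46:47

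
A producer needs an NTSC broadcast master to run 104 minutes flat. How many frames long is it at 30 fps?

187200 frames

104 min = 6240 s.
Frames = 6240 × 30 = 187200.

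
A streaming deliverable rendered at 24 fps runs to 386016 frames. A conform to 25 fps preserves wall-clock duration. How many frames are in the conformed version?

Target frames = source frames × (target rate / source rate) = 386016 × (25)/(24) = 386016 × 25/24 = 402100.

402100 frames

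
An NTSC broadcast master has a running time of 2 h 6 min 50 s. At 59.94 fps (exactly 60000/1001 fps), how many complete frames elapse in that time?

2 h 6 min 50 s = 7610 s.
Frames = 7610 × 60000/1001 = 456600000/1001 ≈ 456143.8561.
Complete frames: 456143.

456143 frames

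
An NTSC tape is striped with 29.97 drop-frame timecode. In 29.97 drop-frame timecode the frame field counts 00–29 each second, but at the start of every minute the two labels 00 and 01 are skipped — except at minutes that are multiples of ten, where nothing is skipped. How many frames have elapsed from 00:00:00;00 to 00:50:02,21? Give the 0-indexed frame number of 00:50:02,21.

89991

Complete 10-minute blocks: 5, each 17982 frames → 89910.
Remaining 0 whole minutes in the current block: 0 frames.
Within the current minute: 2 × 30 + 21 = 81. Total = 89910 + 0 + 81 = 89991.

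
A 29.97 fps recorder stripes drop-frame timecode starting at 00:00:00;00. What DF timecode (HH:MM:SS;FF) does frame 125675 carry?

Ten DF minutes hold 17982 frames, so frame 125675 lies in block 6 (frames 107892–125873) with 17783 frames into that block.
The block's first minute is 1800 frames and the rest 1798 each; 17783 frames reaches minute 9, so 6 × 18 + 9 × 2 = 126 labels have been skipped so far.
Adding those back, label number 125675 + 126 = 125801 at 30 labels/s is 4193 s + 11 f = 1 h 9 min 53 s frame 11, i.e. 01:09:53;11.

01:09:53;11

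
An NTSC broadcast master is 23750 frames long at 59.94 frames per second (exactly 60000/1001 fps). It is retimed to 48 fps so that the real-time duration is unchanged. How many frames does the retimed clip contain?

Target frames = source frames × (target rate / source rate) = 23750 × (48)/(60000/1001) = 23750 × 1001/1250 = 19019.

19019 frames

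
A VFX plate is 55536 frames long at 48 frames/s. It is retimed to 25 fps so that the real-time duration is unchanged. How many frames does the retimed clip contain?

28925 frames

Target frames = source frames × (target rate / source rate) = 55536 × (25)/(48) = 55536 × 25/48 = 28925.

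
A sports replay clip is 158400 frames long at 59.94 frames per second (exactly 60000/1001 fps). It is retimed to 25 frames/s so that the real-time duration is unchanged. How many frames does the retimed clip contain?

66066 frames

Target frames = source frames × (target rate / source rate) = 158400 × (25)/(60000/1001) = 158400 × 1001/2400 = 66066.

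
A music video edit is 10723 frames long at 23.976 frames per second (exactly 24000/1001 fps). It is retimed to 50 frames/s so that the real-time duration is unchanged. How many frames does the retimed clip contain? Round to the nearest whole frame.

Frames at target rate = 10723 × (50) / (24000/1001) = 10733723/480 ≈ 22361.923.
Nearest whole frame: 22362.

22362 frames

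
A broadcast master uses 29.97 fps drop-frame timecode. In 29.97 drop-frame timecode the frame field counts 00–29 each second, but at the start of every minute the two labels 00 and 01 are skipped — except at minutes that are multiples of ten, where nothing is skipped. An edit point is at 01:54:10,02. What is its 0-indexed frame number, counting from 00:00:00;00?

As if non-drop at 30 labels/s: (1 × 3600 + 54 × 60 + 10) × 30 + 2 = 205502.
Minute boundaries passed: 114; those not divisible by 10: 114 − 11 = 103; dropped labels = 2 × 103 = 206.
Actual frame index = 205502 − 206 = 205296.

205296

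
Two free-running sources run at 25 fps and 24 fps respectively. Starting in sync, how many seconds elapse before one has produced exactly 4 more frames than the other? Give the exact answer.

The gap grows by |24 − 25| = 1 frame per second.
Time for a 4-frame gap: 4 ÷ (1) = 4 s.

4 seconds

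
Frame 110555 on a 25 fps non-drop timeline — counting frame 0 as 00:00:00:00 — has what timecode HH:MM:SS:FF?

110555 ÷ 25 = 4422 full seconds, remainder 5 frames.
4422 s = 1 h 13 min 42 s.
Timecode: 01:13:42:05.

01:13:42:05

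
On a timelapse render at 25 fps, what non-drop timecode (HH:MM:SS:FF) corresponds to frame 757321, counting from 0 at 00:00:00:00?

08:24:52:21

757321 ÷ 25 = 30292 full seconds, remainder 21 frames.
30292 s = 8 h 24 min 52 s.
Timecode: 08:24:52:21.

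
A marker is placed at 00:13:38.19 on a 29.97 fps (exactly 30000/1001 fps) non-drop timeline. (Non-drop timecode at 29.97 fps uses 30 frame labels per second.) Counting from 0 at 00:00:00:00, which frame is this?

24559

Total seconds to the label: (0 × 3600 + 13 × 60 + 38) = 818.
Frame index = 818 × 30 + 19 = 24559.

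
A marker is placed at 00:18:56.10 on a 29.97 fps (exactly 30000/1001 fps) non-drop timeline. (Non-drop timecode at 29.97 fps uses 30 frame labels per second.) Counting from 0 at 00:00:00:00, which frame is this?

34090

Total seconds to the label: (0 × 3600 + 18 × 60 + 56) = 1136.
Frame index = 1136 × 30 + 10 = 34090.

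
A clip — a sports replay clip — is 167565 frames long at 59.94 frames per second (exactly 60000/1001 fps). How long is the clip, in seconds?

2795.54275 seconds

Running time = 167565 / (60000/1001) = 2795.54275 s.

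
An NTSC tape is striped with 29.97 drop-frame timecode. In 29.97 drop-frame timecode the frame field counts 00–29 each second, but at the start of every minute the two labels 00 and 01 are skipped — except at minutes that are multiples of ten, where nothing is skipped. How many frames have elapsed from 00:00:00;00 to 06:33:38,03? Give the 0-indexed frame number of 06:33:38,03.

707835

Complete 10-minute blocks: 39, each 17982 frames → 701298.
Remaining 3 whole minutes in the current block: 1800 + 2 × 1798 = 5396 frames.
Within the current minute: 38 × 30 + 3 − 2 = 1141 (labels ;00/;01 skipped at this minute). Total = 701298 + 5396 + 1141 = 707835.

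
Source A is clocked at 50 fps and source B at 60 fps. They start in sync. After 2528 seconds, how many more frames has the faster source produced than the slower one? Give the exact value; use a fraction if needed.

A emits 50 × 2528 = 126400 frames; B emits 60 × 2528 = 151680.
Difference = 25280 frames; B is ahead of A.

25280 frames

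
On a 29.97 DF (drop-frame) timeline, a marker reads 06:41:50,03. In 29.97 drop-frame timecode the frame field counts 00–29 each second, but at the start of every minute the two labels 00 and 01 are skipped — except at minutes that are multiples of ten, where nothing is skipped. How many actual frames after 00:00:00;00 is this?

722581

Complete 10-minute blocks: 40, each 17982 frames → 719280.
Remaining 1 whole minute in the current block: 1800 + 0 × 1798 = 1800 frames.
Within the current minute: 50 × 30 + 3 − 2 = 1501 (labels ;00/;01 skipped at this minute). Total = 719280 + 1800 + 1501 = 722581.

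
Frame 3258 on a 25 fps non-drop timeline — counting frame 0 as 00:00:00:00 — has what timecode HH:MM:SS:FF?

3258 ÷ 25 = 130 full seconds, remainder 8 frames.
130 s = 0 h 2 min 10 s.
Timecode: 00:02:10:08.

00:02:10:08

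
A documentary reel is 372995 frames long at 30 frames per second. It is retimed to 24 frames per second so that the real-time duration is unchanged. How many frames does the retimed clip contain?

298396 frames

Target frames = source frames × (target rate / source rate) = 372995 × (24)/(30) = 372995 × 4/5 = 298396.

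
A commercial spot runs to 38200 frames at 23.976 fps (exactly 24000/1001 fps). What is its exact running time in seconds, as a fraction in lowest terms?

191191/120 seconds

Running time = 38200 ÷ (24000/1001) = 38200 × 1001/24000 = 191191/120 s.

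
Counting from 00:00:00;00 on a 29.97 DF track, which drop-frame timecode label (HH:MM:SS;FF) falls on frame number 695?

00:00:23;05

Each 10-minute DF block holds 10 × 60 × 30 − 9 × 2 = 17982 frames. 695 ÷ 17982 → 0 full blocks, remainder 695.
Within the partial block the first minute is 1800 frames and each further minute 1798, so 0 further minute boundaries passed. Total skipped labels = 18 × 0 + 2 × 0 = 0.
Non-drop label index = 695 + 0 = 695; at 30 labels/s that is 00:00:23:05, i.e. DF 00:00:23;05.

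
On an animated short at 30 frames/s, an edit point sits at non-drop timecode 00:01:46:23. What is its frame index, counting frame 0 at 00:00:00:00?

frame 3203

Total seconds to the label: (0 × 3600 + 1 × 60 + 46) = 106.
Frame index = 106 × 30 + 23 = 3203.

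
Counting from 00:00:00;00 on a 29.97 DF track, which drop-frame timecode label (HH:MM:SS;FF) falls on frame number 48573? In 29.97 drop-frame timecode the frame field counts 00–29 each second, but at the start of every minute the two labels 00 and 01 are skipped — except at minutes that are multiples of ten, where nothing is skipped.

Each 10-minute DF block holds 10 × 60 × 30 − 9 × 2 = 17982 frames. 48573 ÷ 17982 → 2 full blocks, remainder 12609.
Within the partial block the first minute is 1800 frames and each further minute 1798, so 7 further minute boundaries passed. Total skipped labels = 18 × 2 + 2 × 7 = 50.
Non-drop label index = 48573 + 50 = 48623; at 30 labels/s that is 00:27:00:23, i.e. DF 00:27:00;23.

00:27:00;23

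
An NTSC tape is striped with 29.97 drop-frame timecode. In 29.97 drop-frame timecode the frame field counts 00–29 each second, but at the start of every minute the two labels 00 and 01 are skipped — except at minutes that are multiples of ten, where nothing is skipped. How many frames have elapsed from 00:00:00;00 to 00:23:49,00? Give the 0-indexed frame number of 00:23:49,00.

42828

As if non-drop at 30 labels/s: (0 × 3600 + 23 × 60 + 49) × 30 + 0 = 42870.
Minute boundaries passed: 23; those not divisible by 10: 23 − 2 = 21; dropped labels = 2 × 21 = 42.
Actual frame index = 42870 − 42 = 42828.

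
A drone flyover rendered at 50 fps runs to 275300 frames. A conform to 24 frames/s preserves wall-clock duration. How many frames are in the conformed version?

Target frames = source frames × (target rate / source rate) = 275300 × (24)/(50) = 275300 × 12/25 = 132144.

132144 frames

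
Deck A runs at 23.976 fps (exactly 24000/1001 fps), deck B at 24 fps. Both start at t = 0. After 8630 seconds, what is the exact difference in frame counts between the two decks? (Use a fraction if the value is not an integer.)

A emits 24000/1001 × 8630 = 207120000/1001 frames; B emits 24 × 8630 = 207120.
Difference = 207120/1001 frames (≈ 206.9131); B is ahead of A.

207120/1001 frames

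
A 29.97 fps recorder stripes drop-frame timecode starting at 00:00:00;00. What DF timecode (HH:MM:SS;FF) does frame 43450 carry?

00:24:09;24

Ten DF minutes hold 17982 frames, so frame 43450 lies in block 2 (frames 35964–53945) with 7486 frames into that block.
The block's first minute is 1800 frames and the rest 1798 each; 7486 frames reaches minute 4, so 2 × 18 + 4 × 2 = 44 labels have been skipped so far.
Adding those back, label number 43450 + 44 = 43494 at 30 labels/s is 1449 s + 24 f = 0 h 24 min 9 s frame 24, i.e. 00:24:09;24.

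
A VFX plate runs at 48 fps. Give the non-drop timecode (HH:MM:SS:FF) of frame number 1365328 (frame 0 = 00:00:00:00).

07:54:04:16

1365328 ÷ 48 = 28444 full seconds, remainder 16 frames.
28444 s = 7 h 54 min 4 s.
Timecode: 07:54:04:16.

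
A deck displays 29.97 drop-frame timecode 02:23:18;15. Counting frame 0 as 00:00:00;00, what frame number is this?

Complete 10-minute blocks: 14, each 17982 frames → 251748.
Remaining 3 whole minutes in the current block: 1800 + 2 × 1798 = 5396 frames.
Within the current minute: 18 × 30 + 15 − 2 = 553 (labels ;00/;01 skipped at this minute). Total = 251748 + 5396 + 553 = 257697.

257697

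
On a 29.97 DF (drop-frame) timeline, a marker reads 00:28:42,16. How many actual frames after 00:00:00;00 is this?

Complete 10-minute blocks: 2, each 17982 frames → 35964.
Remaining 8 whole minutes in the current block: 1800 + 7 × 1798 = 14386 frames.
Within the current minute: 42 × 30 + 16 − 2 = 1274 (labels ;00/;01 skipped at this minute). Total = 35964 + 14386 + 1274 = 51624.

51624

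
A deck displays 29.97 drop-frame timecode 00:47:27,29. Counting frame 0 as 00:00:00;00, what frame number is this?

Complete 10-minute blocks: 4, each 17982 frames → 71928.
Remaining 7 whole minutes in the current block: 1800 + 6 × 1798 = 12588 frames.
Within the current minute: 27 × 30 + 29 − 2 = 837 (labels ;00/;01 skipped at this minute). Total = 71928 + 12588 + 837 = 85353.

85353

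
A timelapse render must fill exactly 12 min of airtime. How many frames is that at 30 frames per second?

12 min = 720 s.
Frames = 720 × 30 = 21600.

21600 frames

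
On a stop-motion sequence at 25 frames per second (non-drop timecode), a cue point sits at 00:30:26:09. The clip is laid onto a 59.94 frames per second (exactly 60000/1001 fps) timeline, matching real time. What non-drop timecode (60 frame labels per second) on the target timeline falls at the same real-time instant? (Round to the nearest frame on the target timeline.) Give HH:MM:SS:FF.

Source frame index: (0×3600 + 30×60 + 26) × 25 + 9 = 45659.
Real time: 45659 / (25) = 45659/25 s.
Target frame: (45659/25) × (60000/1001) = 109581600/1001 ≈ 109472.128 → 109472.
At 60 labels/s: frame 109472 → 00:30:24:32.

00:30:24:32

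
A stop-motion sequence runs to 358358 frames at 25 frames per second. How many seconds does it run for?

14334.32 seconds

Running time = 358358 / (25) = 14334.32 s.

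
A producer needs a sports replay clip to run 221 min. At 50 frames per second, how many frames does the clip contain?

663000 frames

221 min = 13260 s.
Frames = 13260 × 50 = 663000.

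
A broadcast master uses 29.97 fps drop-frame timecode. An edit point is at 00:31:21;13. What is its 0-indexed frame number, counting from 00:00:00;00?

56387

Complete 10-minute blocks: 3, each 17982 frames → 53946.
Remaining 1 whole minute in the current block: 1800 + 0 × 1798 = 1800 frames.
Within the current minute: 21 × 30 + 13 − 2 = 641 (labels ;00/;01 skipped at this minute). Total = 53946 + 1800 + 641 = 56387.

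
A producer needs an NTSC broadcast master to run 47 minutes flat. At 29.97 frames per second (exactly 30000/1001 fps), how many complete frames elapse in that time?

47 min = 2820 s.
Frames = 2820 × 30000/1001 = 84600000/1001 ≈ 84515.4845.
Complete frames: 84515.

84515 frames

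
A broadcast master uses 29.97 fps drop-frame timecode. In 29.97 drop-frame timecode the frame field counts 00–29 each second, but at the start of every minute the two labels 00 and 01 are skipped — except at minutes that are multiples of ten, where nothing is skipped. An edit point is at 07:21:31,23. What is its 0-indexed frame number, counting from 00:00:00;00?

793959

Complete 10-minute blocks: 44, each 17982 frames → 791208.
Remaining 1 whole minute in the current block: 1800 + 0 × 1798 = 1800 frames.
Within the current minute: 31 × 30 + 23 − 2 = 951 (labels ;00/;01 skipped at this minute). Total = 791208 + 1800 + 951 = 793959.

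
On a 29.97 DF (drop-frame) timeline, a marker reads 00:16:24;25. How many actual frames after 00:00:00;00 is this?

As if non-drop at 30 labels/s: (0 × 3600 + 16 × 60 + 24) × 30 + 25 = 29545.
Minute boundaries passed: 16; those not divisible by 10: 16 − 1 = 15; dropped labels = 2 × 15 = 30.
Actual frame index = 29545 − 30 = 29515.

29515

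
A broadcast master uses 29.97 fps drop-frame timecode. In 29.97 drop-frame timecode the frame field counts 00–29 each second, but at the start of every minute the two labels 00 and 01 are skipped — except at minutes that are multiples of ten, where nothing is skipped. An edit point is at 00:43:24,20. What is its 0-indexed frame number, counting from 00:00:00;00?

78062

Complete 10-minute blocks: 4, each 17982 frames → 71928.
Remaining 3 whole minutes in the current block: 1800 + 2 × 1798 = 5396 frames.
Within the current minute: 24 × 30 + 20 − 2 = 738 (labels ;00/;01 skipped at this minute). Total = 71928 + 5396 + 738 = 78062.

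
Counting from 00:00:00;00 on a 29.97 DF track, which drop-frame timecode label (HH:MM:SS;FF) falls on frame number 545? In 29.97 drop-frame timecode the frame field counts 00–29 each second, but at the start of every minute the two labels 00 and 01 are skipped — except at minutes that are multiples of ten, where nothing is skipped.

00:00:18;05

Ten DF minutes hold 17982 frames, so frame 545 lies in block 0 (frames 0–17981) with 545 frames into that block.
The block's first minute is 1800 frames and the rest 1798 each; 545 frames reaches minute 0, so 0 × 18 + 0 × 2 = 0 labels have been skipped so far.
Adding those back, label number 545 + 0 = 545 at 30 labels/s is 18 s + 5 f = 0 h 0 min 18 s frame 5, i.e. 00:00:18;05.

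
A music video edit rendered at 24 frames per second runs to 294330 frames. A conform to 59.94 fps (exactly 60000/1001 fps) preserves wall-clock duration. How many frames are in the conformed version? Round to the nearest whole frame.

Frames at target rate = 294330 × (60000/1001) / (24) = 735825000/1001 ≈ 735089.910.
Nearest whole frame: 735090.

735090 frames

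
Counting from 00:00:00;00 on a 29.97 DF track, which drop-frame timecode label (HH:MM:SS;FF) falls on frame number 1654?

Each 10-minute DF block holds 10 × 60 × 30 − 9 × 2 = 17982 frames. 1654 ÷ 17982 → 0 full blocks, remainder 1654.
Within the partial block the first minute is 1800 frames and each further minute 1798, so 0 further minute boundaries passed. Total skipped labels = 18 × 0 + 2 × 0 = 0.
Non-drop label index = 1654 + 0 = 1654; at 30 labels/s that is 00:00:55:04, i.e. DF 00:00:55;04.

00:00:55;04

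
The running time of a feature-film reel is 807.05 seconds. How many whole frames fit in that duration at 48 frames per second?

38738 frames

Frames = 807.05 × 48 = 193692/5 ≈ 38738.4000.
Complete frames: 38738.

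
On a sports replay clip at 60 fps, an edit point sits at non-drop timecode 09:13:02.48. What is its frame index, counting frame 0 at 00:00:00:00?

1990968

Total seconds to the label: (9 × 3600 + 13 × 60 + 2) = 33182.
Frame index = 33182 × 60 + 48 = 1990968.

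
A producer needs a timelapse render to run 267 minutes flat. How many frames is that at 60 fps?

961200 frames

267 min = 16020 s.
Frames = 16020 × 60 = 961200.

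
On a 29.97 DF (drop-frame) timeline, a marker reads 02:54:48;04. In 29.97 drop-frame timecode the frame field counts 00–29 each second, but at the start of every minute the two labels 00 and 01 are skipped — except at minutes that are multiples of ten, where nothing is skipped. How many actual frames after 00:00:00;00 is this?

314330

Complete 10-minute blocks: 17, each 17982 frames → 305694.
Remaining 4 whole minutes in the current block: 1800 + 3 × 1798 = 7194 frames.
Within the current minute: 48 × 30 + 4 − 2 = 1442 (labels ;00/;01 skipped at this minute). Total = 305694 + 7194 + 1442 = 314330.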